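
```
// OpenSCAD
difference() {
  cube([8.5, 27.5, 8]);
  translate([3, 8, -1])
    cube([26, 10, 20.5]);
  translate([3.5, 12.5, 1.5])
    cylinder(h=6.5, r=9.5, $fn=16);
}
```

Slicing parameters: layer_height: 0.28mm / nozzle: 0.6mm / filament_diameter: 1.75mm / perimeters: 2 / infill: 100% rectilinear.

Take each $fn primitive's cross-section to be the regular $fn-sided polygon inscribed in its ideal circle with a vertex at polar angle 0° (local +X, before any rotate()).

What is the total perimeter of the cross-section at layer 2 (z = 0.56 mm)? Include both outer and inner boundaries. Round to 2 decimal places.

At z = 0.56 mm: the cube is present — its section is the full 8.5×27.5 rectangle (perimeter 72.00 mm); the cube at (3, 8) is present — its section is the full 26×10 rectangle (perimeter 72.00 mm); the cylinder at (3.5, 12.5) is not intersected at this z (z outside [1.5, 8]); Taking the first minus the rest: starting from the 8.5×27.5 cube, the 26×10 cube at (3, 8) partially overlaps it — only the 55.00 mm² overlap (of its 260.00 mm²) is removed, clipping the outline — boundary = 83.00 mm. Overall, the cross-section is a single solid region. Total boundary length (outer) = 83.00 mm.

83.00 mm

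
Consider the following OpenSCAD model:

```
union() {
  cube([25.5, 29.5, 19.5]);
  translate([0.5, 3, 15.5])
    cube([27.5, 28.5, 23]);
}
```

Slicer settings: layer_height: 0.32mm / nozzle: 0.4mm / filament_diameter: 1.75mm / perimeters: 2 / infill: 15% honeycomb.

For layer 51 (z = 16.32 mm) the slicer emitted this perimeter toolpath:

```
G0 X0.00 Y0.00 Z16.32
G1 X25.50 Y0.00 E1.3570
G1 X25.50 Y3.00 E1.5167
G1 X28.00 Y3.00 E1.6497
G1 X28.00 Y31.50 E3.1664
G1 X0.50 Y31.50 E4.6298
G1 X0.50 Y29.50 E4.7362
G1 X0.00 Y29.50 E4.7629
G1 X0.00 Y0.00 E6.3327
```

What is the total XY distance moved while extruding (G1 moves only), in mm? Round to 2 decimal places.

119.00 mm

Sum the Euclidean lengths of each G1 segment: total = 119.00 mm.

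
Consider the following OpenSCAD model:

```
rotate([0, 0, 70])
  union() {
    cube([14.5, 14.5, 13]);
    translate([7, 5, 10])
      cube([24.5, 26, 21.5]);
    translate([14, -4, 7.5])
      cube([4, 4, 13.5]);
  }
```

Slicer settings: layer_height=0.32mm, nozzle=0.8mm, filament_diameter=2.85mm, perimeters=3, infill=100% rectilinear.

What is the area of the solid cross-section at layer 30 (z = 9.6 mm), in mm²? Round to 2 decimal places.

226.25 mm²

At z = 9.6 mm: the cube is present — its section is the full 14.5×14.5 rectangle (area 210.25 mm²); the cube at (7, 5) is not intersected at this z (z outside [10, 31.5]); the 4×4 cube at (14, -4) contributes its full rectangle (area 16.00 mm²); Merging all regions: the 2 present regions share edge segments without overlapping in area, so areas simply add but the touching pieces fuse into one outline (the shared edge portions become interior and drop out of the boundary) — area = 226.25 mm²; (whole slice rotated 70° about Z — lengths, areas and connectivity unchanged). Overall, the cross-section is a single solid region. Net area = 226.25 mm².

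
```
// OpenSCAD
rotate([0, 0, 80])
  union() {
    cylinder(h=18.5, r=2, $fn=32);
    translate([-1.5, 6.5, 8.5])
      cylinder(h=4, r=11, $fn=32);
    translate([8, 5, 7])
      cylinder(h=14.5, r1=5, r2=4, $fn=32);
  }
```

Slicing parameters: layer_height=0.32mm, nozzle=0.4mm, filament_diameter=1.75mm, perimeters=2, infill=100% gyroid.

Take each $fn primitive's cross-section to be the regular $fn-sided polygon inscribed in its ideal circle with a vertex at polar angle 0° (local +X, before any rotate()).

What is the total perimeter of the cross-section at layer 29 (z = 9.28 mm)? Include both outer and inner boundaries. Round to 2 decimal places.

At z = 9.28 mm: the r=2 cylinder contributes a regular 32-gon of circumradius 2 (perimeter = 2·32·2.000·sin(180°/32) = 12.55 mm); the r=11 cylinder at (-1.5, 6.5) gives a regular 32-gon of circumradius 11 (constant along its height) (perimeter = 2·32·11.000·sin(180°/32) = 69.00 mm); the cone at (8, 5) (r1=5→r2=4) has section circumradius 4.843 here — a regular 32-gon (perimeter = 2·32·4.843·sin(180°/32) = 30.38 mm); Combining (union): the regions partially overlap (shared area 58.57 mm²), so the edge portions inside another operand are dropped and the merged outline is re-measured after clipping — boundary = 73.73 mm; (rotated 80° about Z; rotation is an isometry so areas/perimeters/island counts are preserved). Overall, the cross-section is a single solid region. Total boundary length (outer) = 73.73 mm.

73.73 mm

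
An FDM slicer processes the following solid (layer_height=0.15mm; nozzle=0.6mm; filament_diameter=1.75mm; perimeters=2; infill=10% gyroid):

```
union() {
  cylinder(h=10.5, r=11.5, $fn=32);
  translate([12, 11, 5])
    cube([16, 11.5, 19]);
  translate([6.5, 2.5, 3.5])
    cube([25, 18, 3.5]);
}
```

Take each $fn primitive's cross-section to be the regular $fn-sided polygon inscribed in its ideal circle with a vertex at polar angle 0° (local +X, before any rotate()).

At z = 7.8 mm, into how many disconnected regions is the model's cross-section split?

2

At z = 7.8 mm: the r=11.5 cylinder gives a regular 32-gon of circumradius 11.5 (constant along its height); the cube at (12, 11) is present — its section is the full 16×11.5 rectangle; the cube at (6.5, 2.5) is absent (z outside [3.5, 7]); Taking the union: the 2 present regions are separate (no shared area or edge), so areas and boundary lengths simply add and each stays a separate island — 2 connected regions. The result has 2 disconnected regions.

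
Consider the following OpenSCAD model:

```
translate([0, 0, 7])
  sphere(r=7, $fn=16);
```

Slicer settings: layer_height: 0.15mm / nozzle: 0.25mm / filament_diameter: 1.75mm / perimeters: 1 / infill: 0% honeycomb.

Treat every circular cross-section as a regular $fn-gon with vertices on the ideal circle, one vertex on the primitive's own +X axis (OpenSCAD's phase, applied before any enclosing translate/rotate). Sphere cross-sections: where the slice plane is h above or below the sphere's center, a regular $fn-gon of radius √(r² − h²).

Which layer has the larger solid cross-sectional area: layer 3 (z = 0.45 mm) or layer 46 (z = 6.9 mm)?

layer 46 (z = 6.9 mm)

Layer 3 (z = 0.45): the r=7 sphere slices to a regular 16-gon of circumradius 2.469 (√(r²−h²) with h=6.55 from center) (area = (16/2)·2.469²·sin(360°/16) = 18.67 mm²). So its area = 18.67 mm². Layer 46 (z = 6.9): the r=7 sphere slices to a regular 16-gon of circumradius 6.999 (√(r²−h²) with h=0.1 from center) (area = (16/2)·6.999²·sin(360°/16) = 149.98 mm²). So its area = 149.98 mm². Layer 46 is larger (149.98 vs 18.67 mm²).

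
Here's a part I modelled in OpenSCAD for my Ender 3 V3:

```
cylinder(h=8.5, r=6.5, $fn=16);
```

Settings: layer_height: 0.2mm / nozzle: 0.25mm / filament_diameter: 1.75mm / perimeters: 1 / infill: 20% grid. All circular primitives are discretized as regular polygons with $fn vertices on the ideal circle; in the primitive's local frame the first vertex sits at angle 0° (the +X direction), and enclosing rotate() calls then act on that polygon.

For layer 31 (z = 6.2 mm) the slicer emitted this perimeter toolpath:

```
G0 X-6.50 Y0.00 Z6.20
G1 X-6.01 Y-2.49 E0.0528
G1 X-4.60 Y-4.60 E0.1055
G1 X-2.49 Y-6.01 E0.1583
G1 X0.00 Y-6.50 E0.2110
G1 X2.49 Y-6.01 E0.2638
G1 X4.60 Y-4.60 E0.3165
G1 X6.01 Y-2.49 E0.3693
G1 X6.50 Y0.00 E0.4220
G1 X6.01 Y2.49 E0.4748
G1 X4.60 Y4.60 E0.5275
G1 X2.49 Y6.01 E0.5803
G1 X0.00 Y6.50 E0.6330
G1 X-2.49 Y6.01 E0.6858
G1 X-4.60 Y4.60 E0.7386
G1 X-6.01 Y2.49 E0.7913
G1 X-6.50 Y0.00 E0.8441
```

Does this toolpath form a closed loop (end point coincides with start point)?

yes

Start point (G0): (-6.50, 0.00). End point (last G1): the path returns to the start — closed.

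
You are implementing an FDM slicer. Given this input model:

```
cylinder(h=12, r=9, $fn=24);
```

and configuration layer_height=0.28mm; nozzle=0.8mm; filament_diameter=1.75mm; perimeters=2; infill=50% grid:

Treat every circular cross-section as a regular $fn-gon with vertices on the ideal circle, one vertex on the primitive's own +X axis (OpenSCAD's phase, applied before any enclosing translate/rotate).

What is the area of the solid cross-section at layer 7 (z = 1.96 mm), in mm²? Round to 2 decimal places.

At z = 1.96 mm: the r=9 cylinder contributes a regular 24-gon of circumradius 9 (area = (24/2)·9.000²·sin(360°/24) = 251.57 mm²). Overall, the cross-section is a single solid region. Net area = 251.57 mm².

251.57 mm²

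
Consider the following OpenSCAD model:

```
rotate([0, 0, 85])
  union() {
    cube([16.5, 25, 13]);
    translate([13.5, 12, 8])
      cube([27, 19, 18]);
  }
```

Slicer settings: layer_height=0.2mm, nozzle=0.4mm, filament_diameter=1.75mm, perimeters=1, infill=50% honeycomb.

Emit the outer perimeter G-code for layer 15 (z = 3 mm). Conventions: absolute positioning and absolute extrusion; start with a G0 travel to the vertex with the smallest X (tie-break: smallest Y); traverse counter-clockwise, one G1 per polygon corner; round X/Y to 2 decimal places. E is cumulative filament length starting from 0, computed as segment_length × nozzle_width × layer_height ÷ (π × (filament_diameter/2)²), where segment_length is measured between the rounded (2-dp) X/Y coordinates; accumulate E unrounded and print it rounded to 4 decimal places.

G0 X-24.90 Y2.18 Z3.00
G1 X0.00 Y0.00 E0.8313
G1 X1.44 Y16.44 E1.3802
G1 X-23.47 Y18.62 E2.2119
G1 X-24.90 Y2.18 E2.7608

At z = 3 mm: the 16.5×25 cube contributes its full rectangle; the cube at (13.5, 12) is not intersected at this z (z outside [8, 26]); Combining (union): only the 16.5×25 cube is present, so the union is just that shape — 1 connected region; (whole slice rotated 85° about Z — lengths, areas and connectivity unchanged). The outline is a single polygon with 4 vertices. Extrusion per mm of travel: 0.4 × 0.2 / (π × 0.875²) = 0.033260. Accumulating E over each segment gives final E = 2.7608.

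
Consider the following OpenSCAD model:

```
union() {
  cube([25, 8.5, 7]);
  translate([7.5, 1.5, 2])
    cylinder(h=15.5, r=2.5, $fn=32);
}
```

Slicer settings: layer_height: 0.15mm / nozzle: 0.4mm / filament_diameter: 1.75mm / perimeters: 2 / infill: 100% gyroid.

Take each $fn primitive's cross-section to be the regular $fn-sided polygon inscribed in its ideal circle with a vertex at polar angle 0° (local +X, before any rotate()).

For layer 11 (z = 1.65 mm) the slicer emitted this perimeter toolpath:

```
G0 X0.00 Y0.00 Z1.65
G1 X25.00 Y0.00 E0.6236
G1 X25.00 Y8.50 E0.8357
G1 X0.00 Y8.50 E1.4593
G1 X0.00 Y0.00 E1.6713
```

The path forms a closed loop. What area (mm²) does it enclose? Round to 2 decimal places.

212.50 mm²

Apply the shoelace formula to the sequence of (X, Y) vertices; enclosed area = 212.50 mm².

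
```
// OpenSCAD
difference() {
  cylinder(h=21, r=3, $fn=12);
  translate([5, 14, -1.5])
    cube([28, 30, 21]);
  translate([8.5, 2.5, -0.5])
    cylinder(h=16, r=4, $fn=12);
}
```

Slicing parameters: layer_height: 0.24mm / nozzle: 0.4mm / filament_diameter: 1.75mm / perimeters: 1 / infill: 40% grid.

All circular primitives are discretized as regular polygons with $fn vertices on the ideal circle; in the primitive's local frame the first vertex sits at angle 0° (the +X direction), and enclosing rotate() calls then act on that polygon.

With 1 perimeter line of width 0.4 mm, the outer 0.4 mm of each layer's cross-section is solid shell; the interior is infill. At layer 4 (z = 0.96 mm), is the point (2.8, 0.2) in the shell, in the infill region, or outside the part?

shell

At z = 0.96 mm: the cylinder: section is a regular 12-gon, circumradius r=3; the 28×30 cube at (5, 14) contributes its full rectangle; the r=4 cylinder at (8.5, 2.5) gives a regular 12-gon of circumradius 4 (constant along its height); After the difference (first − rest): starting from the r=3 cylinder, the 28×30 cube at (5, 14) misses the remaining region (no effect); the r=4 cylinder at (8.5, 2.5) misses the remaining region (no effect) — 1 connected region. Overall, the cross-section is a single solid region. The nearest boundary edge runs (2.60, 1.50)→(3.00, 0.00); distance from the point to it = 0.14 mm. The point is inside the cross-section, 0.14 mm from the nearest boundary — within the 0.4 mm shell band (1 × 0.4).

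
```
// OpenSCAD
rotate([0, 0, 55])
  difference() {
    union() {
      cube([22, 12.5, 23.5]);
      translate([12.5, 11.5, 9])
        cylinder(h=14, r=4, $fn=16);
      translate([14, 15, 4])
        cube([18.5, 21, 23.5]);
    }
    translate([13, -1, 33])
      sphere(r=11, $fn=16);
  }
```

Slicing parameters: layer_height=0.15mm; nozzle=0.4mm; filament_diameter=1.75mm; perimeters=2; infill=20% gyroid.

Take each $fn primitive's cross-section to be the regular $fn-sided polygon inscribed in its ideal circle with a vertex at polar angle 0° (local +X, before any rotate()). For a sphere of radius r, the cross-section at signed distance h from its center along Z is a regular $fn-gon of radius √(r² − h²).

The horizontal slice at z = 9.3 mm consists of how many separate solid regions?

At z = 9.3 mm: the 22×12.5 cube contributes its full rectangle; the r=4 cylinder at (12.5, 11.5) contributes a regular 16-gon of circumradius 4; the cube at (14, 15) (footprint 18.5×21) is included at this height; Combining (union): the regions partially overlap (shared area 32.33 mm²), so overlapping operands fuse into one piece — 1 connected region; the sphere at (13, -1) does not reach this height (|z−center|=23.700 > r=11); After the difference (first − rest): none of the subtracted shapes is present at this height, so that combined region is unchanged — 1 connected region; (rotated 55° about Z; rotation is an isometry so areas/perimeters/island counts are preserved). The result has 1 disconnected region.

1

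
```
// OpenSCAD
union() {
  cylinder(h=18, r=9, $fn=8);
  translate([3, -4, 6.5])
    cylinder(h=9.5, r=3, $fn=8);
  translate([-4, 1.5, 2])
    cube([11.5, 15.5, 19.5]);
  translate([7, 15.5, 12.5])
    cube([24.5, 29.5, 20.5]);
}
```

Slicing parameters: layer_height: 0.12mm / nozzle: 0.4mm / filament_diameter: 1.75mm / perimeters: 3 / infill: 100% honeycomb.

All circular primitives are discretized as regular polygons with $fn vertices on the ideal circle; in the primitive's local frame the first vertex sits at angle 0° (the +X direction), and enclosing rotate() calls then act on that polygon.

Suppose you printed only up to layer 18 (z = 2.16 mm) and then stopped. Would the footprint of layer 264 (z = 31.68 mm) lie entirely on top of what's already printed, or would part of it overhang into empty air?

part overhangs

Compare the two slices. At z = 2.16: the r=9 cylinder gives a regular 8-gon of circumradius 9 (constant along its height) (area = (8/2)·9.000²·sin(360°/8) = 229.10 mm²); the cylinder at (3, -4) is not intersected at this z (z outside [6.5, 16]); the cube at (-4, 1.5) is present — its section is the full 11.5×15.5 rectangle (area 178.25 mm²); the cube at (7, 15.5) is absent (z outside [12.5, 33]); Merging all regions: the regions partially overlap — summed areas 407.35 mm² minus the doubly-counted overlap 70.00 mm² gives 337.36 mm² — area = 337.36 mm². At z = 31.68: the cylinder does not reach this height (z outside [0, 18]); the cylinder at (3, -4) is not intersected at this z (z outside [6.5, 16]); the cube at (-4, 1.5) does not reach this height (z outside [2, 21.5]); the 24.5×29.5 cube at (7, 15.5) contributes its full rectangle (area 722.75 mm²); Taking the union: only the 24.5×29.5 cube at (7, 15.5) is present, so the union is just that shape — area = 722.75 mm². Checking containment: at z = 31.68 the cross-section extends beyond the z = 2.16 cross-section by about 722.00 mm².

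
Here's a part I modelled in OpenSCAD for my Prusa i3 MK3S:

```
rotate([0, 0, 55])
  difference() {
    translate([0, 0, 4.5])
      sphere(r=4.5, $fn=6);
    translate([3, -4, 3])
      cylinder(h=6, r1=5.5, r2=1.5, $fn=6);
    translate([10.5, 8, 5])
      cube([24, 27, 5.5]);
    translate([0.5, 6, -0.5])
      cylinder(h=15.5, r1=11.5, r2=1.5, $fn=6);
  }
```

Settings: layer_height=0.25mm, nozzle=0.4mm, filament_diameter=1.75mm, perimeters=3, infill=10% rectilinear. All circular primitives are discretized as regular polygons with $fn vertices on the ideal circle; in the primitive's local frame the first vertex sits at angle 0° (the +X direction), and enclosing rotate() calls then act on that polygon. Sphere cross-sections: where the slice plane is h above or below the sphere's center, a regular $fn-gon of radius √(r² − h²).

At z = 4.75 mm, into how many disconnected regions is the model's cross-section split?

1

At z = 4.75 mm: the r=4.5 sphere contributes a regular 6-gon of circumradius √(4.5²−0.25²) = 4.493; the cone at (3, -4) (r1=5.5→r2=1.5) has section circumradius 4.333 here — a regular 6-gon; the cube at (10.5, 8) is not intersected at this z (z outside [5, 10.5]); the cone at (0.5, 6): at t=0.339 of its height the radius interpolates to r₁+(r₂−r₁)t = 8.113, giving a regular 6-gon of that circumradius; Subtracting the remaining from the first: starting from the r=4.5 sphere, the cone at (3, -4) partially overlaps it — only the 12.82 mm² overlap (of its 48.79 mm²) is removed, clipping the outline; the cone at (0.5, 6) partially overlaps it — only the 31.69 mm² overlap (of its 171.00 mm²) is removed, clipping the outline — 1 connected region; (rotated 55° about Z; rotation is an isometry so areas/perimeters/island counts are preserved). The result has 1 disconnected region.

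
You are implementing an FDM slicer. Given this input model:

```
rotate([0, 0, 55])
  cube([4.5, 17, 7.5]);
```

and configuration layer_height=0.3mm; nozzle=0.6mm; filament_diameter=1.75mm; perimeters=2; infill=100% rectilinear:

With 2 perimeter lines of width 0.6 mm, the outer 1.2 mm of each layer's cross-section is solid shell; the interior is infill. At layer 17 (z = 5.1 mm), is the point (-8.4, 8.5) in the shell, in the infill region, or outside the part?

infill

At z = 5.1 mm: the 4.5×17 cube contributes its full rectangle; (rotated 55° about Z; rotation is an isometry so areas/perimeters/island counts are preserved). Overall, the cross-section is a single solid region. Undo the 55° rotation: the query point maps to (2.145, 11.756) in the un-rotated model frame. The nearest boundary edge runs (0.00, 17.00)→(0.00, 0.00); distance from the point to it = 2.14 mm. The point is inside the cross-section and 2.14 mm from the nearest boundary — more than the 1.2 mm shell width (2 × 0.6), so it's in the infill interior.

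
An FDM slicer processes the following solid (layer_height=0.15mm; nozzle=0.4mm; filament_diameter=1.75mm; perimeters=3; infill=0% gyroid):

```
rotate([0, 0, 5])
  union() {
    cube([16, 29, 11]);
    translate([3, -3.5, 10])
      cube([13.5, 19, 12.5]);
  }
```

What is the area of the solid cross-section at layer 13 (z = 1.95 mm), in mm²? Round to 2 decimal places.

At z = 1.95 mm: the cube (footprint 16×29) is included at this height (area 464.00 mm²); the cube at (3, -3.5) is not intersected at this z (z outside [10, 22.5]); Merging all regions: only the 16×29 cube is present, so the union is just that shape — area = 464.00 mm²; (whole slice rotated 5° about Z — lengths, areas and connectivity unchanged). Overall, the cross-section is a single solid region. Net area = 464.00 mm².

464.00 mm²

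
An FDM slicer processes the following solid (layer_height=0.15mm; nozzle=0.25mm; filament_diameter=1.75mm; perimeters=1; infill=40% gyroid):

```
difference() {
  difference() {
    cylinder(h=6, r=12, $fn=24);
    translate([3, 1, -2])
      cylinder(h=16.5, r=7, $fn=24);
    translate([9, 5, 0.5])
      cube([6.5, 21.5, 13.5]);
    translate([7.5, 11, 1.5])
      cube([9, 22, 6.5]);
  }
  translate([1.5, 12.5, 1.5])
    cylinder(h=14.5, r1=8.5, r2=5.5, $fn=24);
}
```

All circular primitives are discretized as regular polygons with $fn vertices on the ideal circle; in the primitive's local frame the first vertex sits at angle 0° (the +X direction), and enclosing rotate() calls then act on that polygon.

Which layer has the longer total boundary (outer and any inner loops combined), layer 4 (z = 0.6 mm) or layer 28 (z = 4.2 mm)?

layer 4 (z = 0.6 mm)

Layer 4 (z = 0.6): the r=12 cylinder contributes a regular 24-gon of circumradius 12 (perimeter = 2·24·12.000·sin(180°/24) = 75.18 mm); the cylinder at (3, 1): section is a regular 24-gon, circumradius r=7 (perimeter = 2·24·7.000·sin(180°/24) = 43.86 mm); the cube at (9, 5) (footprint 6.5×21.5) is included at this height (perimeter 56.00 mm); the cube at (7.5, 11) does not reach this height (z outside [1.5, 8]); Subtracting the remaining from the first: starting from the r=12 cylinder, the r=7 cylinder at (3, 1) lies wholly inside it (removes its full 152.19 mm² and its 43.86 mm outline becomes a hole wall); the 6.5×21.5 cube at (9, 5) partially overlaps it — only the 2.86 mm² overlap (of its 139.75 mm²) is removed, clipping the outline — boundary (outer + 1 inner loop) = 120.29 mm; the cone at (1.5, 12.5) does not reach this height (z outside [1.5, 16]); Subtracting the remaining from the first: none of the subtracted shapes is present at this height, so that combined region is unchanged — boundary (outer + 1 inner loop) = 120.29 mm. So its perimeter = 120.29 mm. Layer 28 (z = 4.2): the cylinder: section is a regular 24-gon, circumradius r=12 (perimeter = 2·24·12.000·sin(180°/24) = 75.18 mm); the r=7 cylinder at (3, 1) contributes a regular 24-gon of circumradius 7 (perimeter = 2·24·7.000·sin(180°/24) = 43.86 mm); the cube at (9, 5) is present — its section is the full 6.5×21.5 rectangle (perimeter 56.00 mm); the 9×22 cube at (7.5, 11) contributes its full rectangle (perimeter 62.00 mm); Subtracting the remaining from the first: starting from the r=12 cylinder, the r=7 cylinder at (3, 1) lies wholly inside it (removes its full 152.19 mm² and its 43.86 mm outline becomes a hole wall); the 6.5×21.5 cube at (9, 5) partially overlaps it — only the 2.86 mm² overlap (of its 139.75 mm²) is removed, clipping the outline; the 9×22 cube at (7.5, 11) misses the remaining region (no effect) — boundary (outer + 1 inner loop) = 120.29 mm; the cone at (1.5, 12.5): at t=0.186 of its height the radius interpolates to r₁+(r₂−r₁)t = 7.941, giving a regular 24-gon of that circumradius (perimeter = 2·24·7.941·sin(180°/24) = 49.75 mm); Taking the first minus the rest: starting from that combined region, the cone at (1.5, 12.5) partially overlaps it — only the 53.74 mm² overlap (of its 195.87 mm²) is removed, clipping the outline — boundary = 103.05 mm. So its perimeter = 103.05 mm. Layer 4 is larger (120.29 vs 103.05 mm).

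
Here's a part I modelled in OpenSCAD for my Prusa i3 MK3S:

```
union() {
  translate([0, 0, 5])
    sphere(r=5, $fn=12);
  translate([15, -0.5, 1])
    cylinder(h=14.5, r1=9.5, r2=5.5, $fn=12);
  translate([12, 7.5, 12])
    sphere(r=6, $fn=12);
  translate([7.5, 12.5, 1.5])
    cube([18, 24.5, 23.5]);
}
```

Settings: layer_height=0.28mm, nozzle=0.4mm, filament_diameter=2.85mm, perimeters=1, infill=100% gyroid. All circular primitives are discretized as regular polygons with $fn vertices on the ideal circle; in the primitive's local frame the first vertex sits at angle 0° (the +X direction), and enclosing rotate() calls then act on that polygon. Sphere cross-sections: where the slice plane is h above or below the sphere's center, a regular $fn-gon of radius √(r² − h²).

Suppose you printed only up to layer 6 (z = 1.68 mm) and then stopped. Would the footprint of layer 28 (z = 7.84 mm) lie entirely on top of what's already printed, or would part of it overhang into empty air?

part overhangs

Compare the two slices. At z = 1.68: the r=5 sphere contributes a regular 12-gon of circumradius √(5²−3.32²) = 3.739 (area = (12/2)·3.739²·sin(360°/12) = 41.93 mm²); the cone at (15, -0.5): at t=0.047 of its height the radius interpolates to r₁+(r₂−r₁)t = 9.312, giving a regular 12-gon of that circumradius (area = (12/2)·9.312²·sin(360°/12) = 260.16 mm²); the sphere at (12, 7.5) is absent (|z−center|=10.320 > r=6); the cube at (7.5, 12.5) (footprint 18×24.5) is included at this height (area 441.00 mm²); Taking the union: the 3 present regions are separate (no shared area or edge), so areas and boundary lengths simply add and each stays a separate island — area = 743.10 mm². At z = 7.84: the r=5 sphere slices to a regular 12-gon of circumradius 4.115 (√(r²−h²) with h=2.84 from center) (area = (12/2)·4.115²·sin(360°/12) = 50.80 mm²); the cone at (15, -0.5): at t=0.472 of its height the radius interpolates to r₁+(r₂−r₁)t = 7.613, giving a regular 12-gon of that circumradius (area = (12/2)·7.613²·sin(360°/12) = 173.88 mm²); the sphere at (12, 7.5): section is a regular 12-gon, circumradius = √(r²−h²) = √(6²−4.16²) = 4.324 (area = (12/2)·4.324²·sin(360°/12) = 56.08 mm²); the 18×24.5 cube at (7.5, 12.5) contributes its full rectangle (area 441.00 mm²); Combining (union): the regions partially overlap — summed areas 721.76 mm² minus the doubly-counted overlap 16.07 mm² gives 705.70 mm² — area = 705.70 mm². Checking containment: at z = 7.84 the cross-section extends beyond the z = 1.68 cross-section by about 35.00 mm².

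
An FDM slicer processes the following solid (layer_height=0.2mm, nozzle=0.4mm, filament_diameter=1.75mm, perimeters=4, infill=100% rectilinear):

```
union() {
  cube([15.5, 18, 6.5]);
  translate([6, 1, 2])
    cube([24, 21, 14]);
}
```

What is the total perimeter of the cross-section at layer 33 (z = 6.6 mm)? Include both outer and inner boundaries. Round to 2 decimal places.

At z = 6.6 mm: the cube does not reach this height (z outside [0, 6.5]); the cube at (6, 1) is present — its section is the full 24×21 rectangle (perimeter 90.00 mm); Merging all regions: only the 24×21 cube at (6, 1) is present, so the union is just that shape — boundary = 90.00 mm. Overall, the cross-section is a single solid region. Total boundary length (outer) = 90.00 mm.

90.00 mm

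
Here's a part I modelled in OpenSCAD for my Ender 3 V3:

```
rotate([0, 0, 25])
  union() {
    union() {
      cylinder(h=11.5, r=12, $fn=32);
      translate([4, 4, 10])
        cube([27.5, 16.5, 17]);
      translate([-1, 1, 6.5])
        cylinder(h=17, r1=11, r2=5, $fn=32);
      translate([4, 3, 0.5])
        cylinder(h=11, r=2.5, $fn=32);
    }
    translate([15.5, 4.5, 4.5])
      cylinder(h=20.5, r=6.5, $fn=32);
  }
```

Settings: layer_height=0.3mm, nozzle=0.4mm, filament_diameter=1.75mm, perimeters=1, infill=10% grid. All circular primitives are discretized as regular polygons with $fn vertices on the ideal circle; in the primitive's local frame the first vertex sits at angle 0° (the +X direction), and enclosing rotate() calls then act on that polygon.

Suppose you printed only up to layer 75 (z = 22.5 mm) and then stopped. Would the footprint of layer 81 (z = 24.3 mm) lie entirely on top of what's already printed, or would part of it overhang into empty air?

entirely on top

Compare the two slices. At z = 22.5: the cylinder is absent (z outside [0, 11.5]); the cube at (4, 4) (footprint 27.5×16.5) is included at this height (area 453.75 mm²); the cone at (-1, 1) contributes a regular 32-gon of circumradius 5.353 (interpolated between r1=11 and r2=5 at t=0.941) (area = (32/2)·5.353²·sin(360°/32) = 89.44 mm²); the cylinder at (4, 3) is absent (z outside [0.5, 11.5]); Merging all regions: the 2 present regions are separate (no shared area or edge), so areas and boundary lengths simply add and each stays a separate island — area = 543.19 mm²; the r=6.5 cylinder at (15.5, 4.5) gives a regular 32-gon of circumradius 6.5 (constant along its height) (area = (32/2)·6.500²·sin(360°/32) = 131.88 mm²); Taking the union: the regions partially overlap — summed areas 675.07 mm² minus the doubly-counted overlap 72.42 mm² gives 602.66 mm² — area = 602.66 mm²; (rotated 25° about Z; rotation is an isometry so areas/perimeters/island counts are preserved). At z = 24.3: the cylinder is not intersected at this z (z outside [0, 11.5]); the cube at (4, 4) is present — its section is the full 27.5×16.5 rectangle (area 453.75 mm²); the cone at (-1, 1) is absent (z outside [6.5, 23.5]); the cylinder at (4, 3) does not reach this height (z outside [0.5, 11.5]); Combining (union): only the 27.5×16.5 cube at (4, 4) is present, so the union is just that shape — area = 453.75 mm²; the r=6.5 cylinder at (15.5, 4.5) gives a regular 32-gon of circumradius 6.5 (constant along its height) (area = (32/2)·6.500²·sin(360°/32) = 131.88 mm²); Combining (union): the regions partially overlap — summed areas 585.63 mm² minus the doubly-counted overlap 72.42 mm² gives 513.22 mm² — area = 513.22 mm²; (rotated 25° about Z; rotation is an isometry so areas/perimeters/island counts are preserved). Checking containment: the cross-section at z = 24.3 is a subset of the cross-section at z = 22.5.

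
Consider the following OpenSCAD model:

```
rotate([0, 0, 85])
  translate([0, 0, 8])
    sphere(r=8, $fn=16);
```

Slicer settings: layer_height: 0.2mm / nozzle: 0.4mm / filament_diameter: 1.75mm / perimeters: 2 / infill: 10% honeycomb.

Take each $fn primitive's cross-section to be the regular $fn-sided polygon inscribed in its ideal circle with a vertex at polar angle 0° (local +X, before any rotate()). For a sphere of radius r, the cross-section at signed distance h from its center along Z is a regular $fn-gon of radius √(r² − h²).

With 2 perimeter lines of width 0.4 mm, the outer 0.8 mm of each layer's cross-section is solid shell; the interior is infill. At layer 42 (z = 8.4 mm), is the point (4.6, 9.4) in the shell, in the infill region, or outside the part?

outside

At z = 8.4 mm: the r=8 sphere slices to a regular 16-gon of circumradius 7.990 (√(r²−h²) with h=0.4 from center); (whole slice rotated 85° about Z — lengths, areas and connectivity unchanged). Overall, the cross-section is a single solid region. Undo the 85° rotation: the query point maps to (9.765, -3.763) in the un-rotated model frame. The nearest boundary edge runs (5.65, -5.65)→(7.38, -3.06); distance from the point to it = 2.49 mm. The point is not inside any of the regions above, so it lies outside the cross-section (2.49 mm from the nearest boundary).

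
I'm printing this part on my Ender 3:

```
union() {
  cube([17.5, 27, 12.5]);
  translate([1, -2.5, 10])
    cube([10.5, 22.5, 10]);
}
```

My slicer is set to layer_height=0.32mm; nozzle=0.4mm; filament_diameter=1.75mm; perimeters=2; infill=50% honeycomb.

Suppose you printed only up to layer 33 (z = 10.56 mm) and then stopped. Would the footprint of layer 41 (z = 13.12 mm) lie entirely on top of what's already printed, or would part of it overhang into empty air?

Compare the two slices. At z = 10.56: the cube is present — its section is the full 17.5×27 rectangle (area 472.50 mm²); the cube at (1, -2.5) is present — its section is the full 10.5×22.5 rectangle (area 236.25 mm²); Merging all regions: the regions partially overlap — summed areas 708.75 mm² minus the doubly-counted overlap 210.00 mm² gives 498.75 mm² — area = 498.75 mm². At z = 13.12: the cube is absent (z outside [0, 12.5]); the 10.5×22.5 cube at (1, -2.5) contributes its full rectangle (area 236.25 mm²); Merging all regions: only the 10.5×22.5 cube at (1, -2.5) is present, so the union is just that shape — area = 236.25 mm². Checking containment: the cross-section at z = 13.12 is a subset of the cross-section at z = 10.56.

entirely on top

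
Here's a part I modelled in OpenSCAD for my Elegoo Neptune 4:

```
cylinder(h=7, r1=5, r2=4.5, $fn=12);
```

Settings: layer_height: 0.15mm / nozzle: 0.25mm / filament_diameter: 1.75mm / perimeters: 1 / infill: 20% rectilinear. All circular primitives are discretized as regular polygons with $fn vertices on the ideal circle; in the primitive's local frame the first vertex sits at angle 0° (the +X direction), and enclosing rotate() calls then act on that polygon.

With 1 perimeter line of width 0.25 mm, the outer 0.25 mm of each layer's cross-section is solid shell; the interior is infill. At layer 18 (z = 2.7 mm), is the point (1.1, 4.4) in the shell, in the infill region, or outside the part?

shell

At z = 2.7 mm: the cone (r1=5→r2=4.5) has section circumradius 4.807 here — a regular 12-gon. Overall, the cross-section is a single solid region. The nearest boundary edge runs (2.40, 4.16)→(0.00, 4.81); distance from the point to it = 0.11 mm. The point is inside the cross-section, 0.11 mm from the nearest boundary — within the 0.25 mm shell band (1 × 0.25).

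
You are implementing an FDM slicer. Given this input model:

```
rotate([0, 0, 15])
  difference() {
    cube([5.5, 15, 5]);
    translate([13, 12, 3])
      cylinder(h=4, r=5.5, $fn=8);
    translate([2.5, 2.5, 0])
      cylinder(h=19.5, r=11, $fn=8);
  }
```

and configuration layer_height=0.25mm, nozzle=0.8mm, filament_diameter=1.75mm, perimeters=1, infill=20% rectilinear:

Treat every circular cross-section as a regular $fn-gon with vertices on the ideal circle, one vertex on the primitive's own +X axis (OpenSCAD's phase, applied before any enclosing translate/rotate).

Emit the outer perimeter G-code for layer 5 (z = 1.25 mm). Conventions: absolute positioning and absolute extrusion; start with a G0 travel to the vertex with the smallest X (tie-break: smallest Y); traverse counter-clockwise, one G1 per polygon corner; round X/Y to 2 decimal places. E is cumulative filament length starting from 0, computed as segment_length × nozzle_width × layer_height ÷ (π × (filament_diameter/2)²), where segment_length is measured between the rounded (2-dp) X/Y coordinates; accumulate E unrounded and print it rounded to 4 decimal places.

At z = 1.25 mm: the cube (footprint 5.5×15) is included at this height; the cylinder at (13, 12) does not reach this height (z outside [3, 7]); the r=11 cylinder at (2.5, 2.5) gives a regular 8-gon of circumradius 11 (constant along its height); After the difference (first − rest): starting from the 5.5×15 cube, the r=11 cylinder at (2.5, 2.5) partially overlaps it — only the 71.09 mm² overlap (of its 342.24 mm²) is removed, clipping the outline — 1 connected region; (whole slice rotated 15° about Z — lengths, areas and connectivity unchanged). The outline is a single polygon with 5 vertices. Extrusion per mm of travel: 0.8 × 0.25 / (π × 0.875²) = 0.083150. Accumulating E over each segment gives final E = 1.3914.

G0 X-3.88 Y14.49 Z1.25
G1 X-3.23 Y12.04 E0.2108
G1 X-1.08 Y13.69 E0.4361
G1 X2.14 Y13.26 E0.7062
G1 X1.43 Y15.91 E0.9344
G1 X-3.88 Y14.49 E1.3914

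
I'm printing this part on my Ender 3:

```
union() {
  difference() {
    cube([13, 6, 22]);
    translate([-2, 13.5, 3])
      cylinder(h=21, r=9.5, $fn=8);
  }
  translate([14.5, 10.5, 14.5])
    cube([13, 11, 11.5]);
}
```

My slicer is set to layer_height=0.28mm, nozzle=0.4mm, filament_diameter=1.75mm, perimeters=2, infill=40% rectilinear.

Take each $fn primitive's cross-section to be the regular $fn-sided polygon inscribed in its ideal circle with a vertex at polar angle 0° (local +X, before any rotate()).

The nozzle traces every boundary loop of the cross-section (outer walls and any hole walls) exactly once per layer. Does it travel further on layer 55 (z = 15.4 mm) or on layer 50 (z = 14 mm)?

Layer 55 (z = 15.4): the cube (footprint 13×6) is included at this height (perimeter 38.00 mm); the cylinder at (-2, 13.5): section is a regular 8-gon, circumradius r=9.5 (perimeter = 2·8·9.500·sin(180°/8) = 58.17 mm); Taking the first minus the rest: starting from the 13×6 cube, the r=9.5 cylinder at (-2, 13.5) partially overlaps it — only the 1.66 mm² overlap (of its 255.27 mm²) is removed, clipping the outline — boundary = 37.06 mm; the 13×11 cube at (14.5, 10.5) contributes its full rectangle (perimeter 48.00 mm); Taking the union: the 2 present regions are separate (no shared area or edge), so areas and boundary lengths simply add and each stays a separate island — boundary = 85.06 mm. So its perimeter = 85.06 mm. Layer 50 (z = 14): the cube (footprint 13×6) is included at this height (perimeter 38.00 mm); the r=9.5 cylinder at (-2, 13.5) gives a regular 8-gon of circumradius 9.5 (constant along its height) (perimeter = 2·8·9.500·sin(180°/8) = 58.17 mm); Subtracting the remaining from the first: starting from the 13×6 cube, the r=9.5 cylinder at (-2, 13.5) partially overlaps it — only the 1.66 mm² overlap (of its 255.27 mm²) is removed, clipping the outline — boundary = 37.06 mm; the cube at (14.5, 10.5) is absent (z outside [14.5, 26]); Merging all regions: only that combined region is present, so the union is just that shape — boundary = 37.06 mm. So its perimeter = 37.06 mm. Layer 55 is larger (85.06 vs 37.06 mm).

layer 55 (z = 15.4 mm)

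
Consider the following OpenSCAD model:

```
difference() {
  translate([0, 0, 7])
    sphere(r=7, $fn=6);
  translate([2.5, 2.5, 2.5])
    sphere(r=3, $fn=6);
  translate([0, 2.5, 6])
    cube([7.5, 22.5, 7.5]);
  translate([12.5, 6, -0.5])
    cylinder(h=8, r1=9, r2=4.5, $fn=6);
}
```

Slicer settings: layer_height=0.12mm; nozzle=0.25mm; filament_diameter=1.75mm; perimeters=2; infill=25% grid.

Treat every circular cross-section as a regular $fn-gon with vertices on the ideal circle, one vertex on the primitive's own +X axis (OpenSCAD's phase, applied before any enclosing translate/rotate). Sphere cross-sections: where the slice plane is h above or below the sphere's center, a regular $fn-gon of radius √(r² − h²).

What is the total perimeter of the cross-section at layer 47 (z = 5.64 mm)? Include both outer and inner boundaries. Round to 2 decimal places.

At z = 5.64 mm: the sphere: section is a regular 6-gon, circumradius = √(r²−h²) = √(7²−1.36²) = 6.867 (perimeter = 2·6·6.867·sin(180°/6) = 41.20 mm); the sphere at (2.5, 2.5) is absent (|z−center|=3.140 > r=3); the cube at (0, 2.5) does not reach this height (z outside [6, 13.5]); the cone at (12.5, 6) (r1=9→r2=4.5) has section circumradius 5.546 here — a regular 6-gon (perimeter = 2·6·5.546·sin(180°/6) = 33.28 mm); Subtracting the remaining from the first: starting from the r=7 sphere, the cone at (12.5, 6) misses the remaining region (no effect) — boundary = 41.20 mm. Overall, the cross-section is a single solid region. Total boundary length (outer) = 41.20 mm.

41.20 mm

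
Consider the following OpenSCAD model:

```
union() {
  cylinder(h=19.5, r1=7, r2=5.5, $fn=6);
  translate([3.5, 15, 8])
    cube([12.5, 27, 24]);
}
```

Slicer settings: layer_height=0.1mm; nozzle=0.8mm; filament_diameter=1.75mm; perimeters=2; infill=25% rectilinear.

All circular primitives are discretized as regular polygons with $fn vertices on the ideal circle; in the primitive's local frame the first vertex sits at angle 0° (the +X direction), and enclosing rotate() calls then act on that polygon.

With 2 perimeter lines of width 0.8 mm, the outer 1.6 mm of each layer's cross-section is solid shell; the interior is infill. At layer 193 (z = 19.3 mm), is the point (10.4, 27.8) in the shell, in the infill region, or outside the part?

infill

At z = 19.3 mm: the cone: at t=0.990 of its height the radius interpolates to r₁+(r₂−r₁)t = 5.515, giving a regular 6-gon of that circumradius; the cube at (3.5, 15) is present — its section is the full 12.5×27 rectangle; Taking the union: the 2 present regions are separate (no shared area or edge), so areas and boundary lengths simply add and each stays a separate island — 2 connected regions. Overall, the cross-section has 2 separate islands. The nearest boundary edge runs (16.00, 42.00)→(16.00, 15.00); distance from the point to it = 5.60 mm. (Shell/infill is judged within the island containing the point — the largest one.) The point is inside the cross-section and 5.60 mm from the nearest boundary — more than the 1.6 mm shell width (2 × 0.8), so it's in the infill interior.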